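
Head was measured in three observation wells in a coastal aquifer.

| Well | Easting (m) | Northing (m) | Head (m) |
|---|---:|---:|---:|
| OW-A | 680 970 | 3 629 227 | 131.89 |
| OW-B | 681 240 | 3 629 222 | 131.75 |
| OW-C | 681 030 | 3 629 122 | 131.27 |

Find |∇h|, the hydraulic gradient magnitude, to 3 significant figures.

0.00568

Three-point gradient (reference OW-A): Δ to OW-B = (270, -5, -0.14), Δ to OW-C = (60, -105, -0.62).
∂h/∂x = -0.0004135, ∂h/∂y = +0.005668 (det = -28050).
|∇h| = √(-0.0004135² + 0.005668²) = 0.005683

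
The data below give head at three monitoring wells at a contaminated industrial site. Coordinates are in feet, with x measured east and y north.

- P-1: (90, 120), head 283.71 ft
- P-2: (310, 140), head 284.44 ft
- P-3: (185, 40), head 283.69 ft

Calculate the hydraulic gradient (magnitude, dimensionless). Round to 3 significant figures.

With h = a·x + b·y + c and P-1 as origin, the differences give:
  220·a + 20·b = +0.73
  95·a + (-80)·b = -0.02
Eliminate b (×(-80) and ×20, subtract): -19500·a = -58.000 → a = ∂h/∂x = +0.002974
Back-substitute: b = ∂h/∂y = +0.003782.
|∇h| = √(0.002974² + 0.003782²) = 0.004811

0.00481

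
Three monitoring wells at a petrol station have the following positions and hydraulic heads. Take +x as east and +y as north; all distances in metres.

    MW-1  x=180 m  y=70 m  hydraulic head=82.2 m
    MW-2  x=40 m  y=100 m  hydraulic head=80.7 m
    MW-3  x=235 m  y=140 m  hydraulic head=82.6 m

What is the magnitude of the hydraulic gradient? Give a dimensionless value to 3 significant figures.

0.0105

Taking MW-1 as reference: MW-2−MW-1 = (-140, 30, -1.5); MW-3−MW-1 = (55, 70, +0.4).
Solve a·Δx + b·Δy = Δh: det = (-140)·70 − 55·30 = -11450.
∂h/∂x = [(-1.5)·70 − (+0.4)·30] / -11450 = +0.01022
∂h/∂y = [(-140)·(+0.4) − 55·(-1.5)] / -11450 = -0.002314
|∇h| = √(0.01022² + -0.002314²) = 0.01048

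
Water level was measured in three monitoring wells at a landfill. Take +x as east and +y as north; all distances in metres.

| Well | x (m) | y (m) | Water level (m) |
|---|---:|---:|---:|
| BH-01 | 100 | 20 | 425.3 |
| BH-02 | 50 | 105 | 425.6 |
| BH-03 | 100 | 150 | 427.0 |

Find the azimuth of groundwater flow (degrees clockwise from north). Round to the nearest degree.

231°

Differences from BH-01: to BH-02 (Δx, Δy, Δh) = (-50, 85, +0.3); to BH-03 = (0, 130, +1.7).
Determinant of the coordinate differences = (-50)·130 − 0·85 = -6500.
∂h/∂x = [(+0.3)·130 − (+1.7)·85] / -6500 = +0.01623
∂h/∂y = [(-50)·(+1.7) − 0·(+0.3)] / -6500 = +0.01308
Flow direction (−∇h) has components (-0.01623 E, -0.01308 N).
Azimuth = atan2(E, N) = atan2(-0.01623, -0.01308) = 231.1° ≈ 231°.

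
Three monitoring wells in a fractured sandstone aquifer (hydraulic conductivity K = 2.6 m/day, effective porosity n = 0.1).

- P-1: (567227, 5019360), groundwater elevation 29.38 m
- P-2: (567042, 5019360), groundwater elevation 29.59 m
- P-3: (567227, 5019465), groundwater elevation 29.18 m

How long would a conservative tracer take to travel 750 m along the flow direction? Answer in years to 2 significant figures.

∂h/∂x = (29.59 − 29.38) / (567042 − 567227) = -0.001135
∂h/∂y = (29.18 − 29.38) / (5019465 − 5019360) = -0.001905
|∇h| = √(-0.001135² + -0.001905²) = 0.002217
Seepage velocity v = K·i/n = 2.6 × 0.002217 / 0.1 = 0.05764 m/day.
t = 750 / 0.05764 = 1.301e+04 days = 35.6 years.

36 years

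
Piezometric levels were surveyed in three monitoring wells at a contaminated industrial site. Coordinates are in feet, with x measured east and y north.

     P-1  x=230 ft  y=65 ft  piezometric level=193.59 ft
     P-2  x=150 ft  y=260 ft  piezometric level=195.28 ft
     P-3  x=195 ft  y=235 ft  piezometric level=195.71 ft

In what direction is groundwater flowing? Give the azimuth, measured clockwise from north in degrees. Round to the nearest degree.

229°

With h = a·x + b·y + c and P-1 as origin, the differences give:
  (-80)·a + 195·b = +1.69
  (-35)·a + 170·b = +2.12
Eliminate b (×170 and ×195, subtract): -6775·a = -126.100 → a = ∂h/∂x = +0.01861
Back-substitute: b = ∂h/∂y = +0.01630.
Flow direction (−∇h) has components (-0.01861 E, -0.01630 N).
Azimuth = atan2(E, N) = atan2(-0.01861, -0.01630) = 228.8° ≈ 229°.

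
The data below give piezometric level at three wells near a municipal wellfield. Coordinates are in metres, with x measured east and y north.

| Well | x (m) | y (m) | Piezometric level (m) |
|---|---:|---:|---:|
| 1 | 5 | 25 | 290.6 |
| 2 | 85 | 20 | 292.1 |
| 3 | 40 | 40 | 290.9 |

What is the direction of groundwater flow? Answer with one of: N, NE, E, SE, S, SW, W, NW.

NW

With h = a·x + b·y + c and 1 as origin, the differences give:
  80·a + (-5)·b = +1.5
  35·a + 15·b = +0.3
Eliminate b (×15 and ×(-5), subtract): 1375·a = 24.00 → a = ∂h/∂x = +0.01745
Back-substitute: b = ∂h/∂y = -0.02073.
Flow = −∇h = (-0.01745 east, +0.02073 north), which points northwest.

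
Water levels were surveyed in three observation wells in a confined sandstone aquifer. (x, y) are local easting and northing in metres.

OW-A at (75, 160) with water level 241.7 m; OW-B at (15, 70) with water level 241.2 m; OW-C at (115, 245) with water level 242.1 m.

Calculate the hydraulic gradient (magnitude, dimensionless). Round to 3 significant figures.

With h = a·x + b·y + c and OW-A as origin, the differences give:
  (-60)·a + (-90)·b = -0.5
  40·a + 85·b = +0.4
Eliminate b (×85 and ×(-90), subtract): -1500·a = -6.50 → a = ∂h/∂x = +0.004333
Back-substitute: b = ∂h/∂y = +0.002667.
|∇h| = √(0.004333² + 0.002667²) = 0.005088

0.00509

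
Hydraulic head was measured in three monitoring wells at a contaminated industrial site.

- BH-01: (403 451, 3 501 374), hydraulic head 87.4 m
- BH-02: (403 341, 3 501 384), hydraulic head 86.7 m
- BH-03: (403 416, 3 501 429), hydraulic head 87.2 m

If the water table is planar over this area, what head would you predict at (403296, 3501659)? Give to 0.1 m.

Taking BH-01 as reference: BH-02−BH-01 = (-110, 10, -0.7); BH-03−BH-01 = (-35, 55, -0.2).
Determinant of the coordinate differences = (-110)·55 − (-35)·10 = -5700.
∂h/∂x = [(-0.7)·55 − (-0.2)·10] / -5700 = +0.006404
∂h/∂y = [(-110)·(-0.2) − (-35)·(-0.7)] / -5700 = +0.0004386
h(403296, 3501659) = 87.4 + (+0.006404)·(-155) + (+0.0004386)·(285) = 87.4 -0.993 +0.125 = 86.532 m.

86.5 m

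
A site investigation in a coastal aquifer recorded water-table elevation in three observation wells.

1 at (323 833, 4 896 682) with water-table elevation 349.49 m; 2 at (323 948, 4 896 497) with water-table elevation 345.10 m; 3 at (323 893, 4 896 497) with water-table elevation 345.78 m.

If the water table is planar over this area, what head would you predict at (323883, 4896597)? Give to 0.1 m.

With h = a·x + b·y + c and 1 as origin, the differences give:
  115·a + (-185)·b = -4.39
  60·a + (-185)·b = -3.71
Eliminate b (×(-185) and ×(-185), subtract): -10175·a = 125.800 → a = ∂h/∂x = -0.01236
Back-substitute: b = ∂h/∂y = +0.01604.
h(323883, 4896597) = 349.49 + (-0.01236)·(50) + (+0.01604)·(-85) = 349.49 -0.618 -1.364 = 347.508 m.

347.5 m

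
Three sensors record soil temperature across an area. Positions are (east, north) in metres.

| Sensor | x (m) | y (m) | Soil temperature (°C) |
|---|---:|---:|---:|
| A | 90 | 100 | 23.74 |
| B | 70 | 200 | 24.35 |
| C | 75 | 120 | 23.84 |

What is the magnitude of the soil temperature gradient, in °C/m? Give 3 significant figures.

With T = a·x + b·y + c and A as origin, the differences give:
  (-20)·a + 100·b = +0.61
  (-15)·a + 20·b = +0.10
Eliminate b (×20 and ×100, subtract): 1100·a = 2.200 → a = ∂T/∂x = +0.002000
Back-substitute: b = ∂T/∂y = +0.006500.
|∇f| = √(0.002000² + 0.006500²) = 0.006801 °C/m

0.00680 °C/m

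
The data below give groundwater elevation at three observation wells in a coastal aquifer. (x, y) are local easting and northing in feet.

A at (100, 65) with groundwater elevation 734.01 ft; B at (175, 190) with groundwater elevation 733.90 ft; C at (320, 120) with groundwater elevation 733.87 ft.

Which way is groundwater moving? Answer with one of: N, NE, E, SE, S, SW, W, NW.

With h = a·x + b·y + c and A as origin, the differences give:
  75·a + 125·b = -0.11
  220·a + 55·b = -0.14
Eliminate b (×55 and ×125, subtract): -23375·a = 11.450 → a = ∂h/∂x = -0.0004898
Back-substitute: b = ∂h/∂y = -0.0005861.
Flow = −∇h = (+0.0004898 east, +0.0005861 north), which points northeast.

NE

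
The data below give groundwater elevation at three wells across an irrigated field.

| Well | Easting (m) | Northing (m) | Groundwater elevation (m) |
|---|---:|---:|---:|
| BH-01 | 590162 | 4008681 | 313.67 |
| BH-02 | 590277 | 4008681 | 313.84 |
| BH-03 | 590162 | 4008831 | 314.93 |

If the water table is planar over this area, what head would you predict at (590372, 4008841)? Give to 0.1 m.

∂h/∂x = (313.84 − 313.67) / (590277 − 590162) = +0.001478
∂h/∂y = (314.93 − 313.67) / (4008831 − 4008681) = +0.008400
h(590372, 4008841) = 313.67 + (+0.001478)·(210) + (+0.008400)·(160) = 313.67 +0.310 +1.344 = 315.324 m.

315.3 m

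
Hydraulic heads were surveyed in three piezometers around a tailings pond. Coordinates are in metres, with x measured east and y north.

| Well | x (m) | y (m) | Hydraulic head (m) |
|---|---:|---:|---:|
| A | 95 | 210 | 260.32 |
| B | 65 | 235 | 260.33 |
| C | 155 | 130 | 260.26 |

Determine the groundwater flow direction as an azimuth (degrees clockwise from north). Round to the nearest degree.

210°

With h = a·x + b·y + c and A as origin, the differences give:
  (-30)·a + 25·b = +0.01
  60·a + (-80)·b = -0.06
Eliminate b (×(-80) and ×25, subtract): 900·a = 0.700 → a = ∂h/∂x = +0.0007778
Back-substitute: b = ∂h/∂y = +0.001333.
Flow direction (−∇h) has components (-0.0007778 E, -0.001333 N).
Azimuth = atan2(E, N) = atan2(-0.0007778, -0.001333) = 210.3° ≈ 210°.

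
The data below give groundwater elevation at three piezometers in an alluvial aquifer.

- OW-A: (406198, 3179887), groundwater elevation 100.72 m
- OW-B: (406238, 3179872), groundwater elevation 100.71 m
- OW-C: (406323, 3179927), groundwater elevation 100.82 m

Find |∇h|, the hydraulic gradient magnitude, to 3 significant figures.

With h = a·x + b·y + c and OW-A as origin, the differences give:
  40·a + (-15)·b = -0.01
  125·a + 40·b = +0.10
Eliminate b (×40 and ×(-15), subtract): 3475·a = 1.100 → a = ∂h/∂x = +0.0003165
Back-substitute: b = ∂h/∂y = +0.001511.
|∇h| = √(0.0003165² + 0.001511²) = 0.001544

0.00154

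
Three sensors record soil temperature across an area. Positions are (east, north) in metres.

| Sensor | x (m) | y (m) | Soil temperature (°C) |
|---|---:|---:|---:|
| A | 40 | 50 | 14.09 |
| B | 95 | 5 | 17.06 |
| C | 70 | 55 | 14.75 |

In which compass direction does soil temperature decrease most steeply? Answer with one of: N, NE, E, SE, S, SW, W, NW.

NW

Three-point gradient (reference A): Δ to B = (55, -45, +2.97), Δ to C = (30, 5, +0.66).
∂T/∂x = +0.02742, ∂T/∂y = -0.03249 (det = 1625).
Steepest decrease is along −∇f = (-0.02742 E, +0.03249 N) → northwest.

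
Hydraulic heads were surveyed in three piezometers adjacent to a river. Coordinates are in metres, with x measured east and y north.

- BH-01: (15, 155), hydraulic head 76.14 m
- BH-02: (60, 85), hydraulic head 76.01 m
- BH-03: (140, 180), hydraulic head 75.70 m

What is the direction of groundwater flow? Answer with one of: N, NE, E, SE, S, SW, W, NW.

E

Taking BH-01 as reference: BH-02−BH-01 = (45, -70, -0.13); BH-03−BH-01 = (125, 25, -0.44).
Determinant of the coordinate differences = 45·25 − 125·(-70) = 9875.
∂h/∂x = [(-0.13)·25 − (-0.44)·(-70)] / 9875 = -0.003448
∂h/∂y = [45·(-0.44) − 125·(-0.13)] / 9875 = -0.0003595
Flow = −∇h = (+0.003448 east, +0.0003595 north), which points east.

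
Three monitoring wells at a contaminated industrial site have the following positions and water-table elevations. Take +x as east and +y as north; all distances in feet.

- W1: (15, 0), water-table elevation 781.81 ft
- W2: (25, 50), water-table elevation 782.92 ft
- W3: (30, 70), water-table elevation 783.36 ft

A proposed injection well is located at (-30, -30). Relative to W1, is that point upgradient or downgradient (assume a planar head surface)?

Taking W1 as reference: W2−W1 = (10, 50, +1.11); W3−W1 = (15, 70, +1.55).
Determinant of the coordinate differences = 10·70 − 15·50 = -50.
∂h/∂x = [(+1.11)·70 − (+1.55)·50] / -50 = -0.004000
∂h/∂y = [10·(+1.55) − 15·(+1.11)] / -50 = +0.02300
Head at (-30, -30) = 781.81 + (-0.004000)·(-45) + (+0.02300)·(-30) = 781.30 ft.
That is lower than the 781.81 ft at W1, so the point is downgradient.

downgradient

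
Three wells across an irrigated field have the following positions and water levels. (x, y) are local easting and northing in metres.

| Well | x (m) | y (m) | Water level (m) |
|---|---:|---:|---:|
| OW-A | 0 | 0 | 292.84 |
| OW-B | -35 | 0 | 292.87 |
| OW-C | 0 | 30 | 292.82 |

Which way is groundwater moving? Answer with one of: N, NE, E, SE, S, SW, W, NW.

NE

∂h/∂x = (292.87 − 292.84) / (-35 − 0) = -0.0008571
∂h/∂y = (292.82 − 292.84) / (30 − 0) = -0.0006667
Flow = −∇h = (+0.0008571 east, +0.0006667 north), which points northeast.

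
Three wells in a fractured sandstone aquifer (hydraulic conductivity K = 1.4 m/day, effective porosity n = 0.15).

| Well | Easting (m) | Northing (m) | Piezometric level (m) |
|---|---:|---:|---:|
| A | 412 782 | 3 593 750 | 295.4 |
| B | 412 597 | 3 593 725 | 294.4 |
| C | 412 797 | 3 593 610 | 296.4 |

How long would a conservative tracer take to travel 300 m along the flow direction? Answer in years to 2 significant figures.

Taking A as reference: B−A = (-185, -25, -1.0); C−A = (15, -140, +1.0).
Determinant of the coordinate differences = (-185)·(-140) − 15·(-25) = 26275.
∂h/∂x = [(-1.0)·(-140) − (+1.0)·(-25)] / 26275 = +0.006280
∂h/∂y = [(-185)·(+1.0) − 15·(-1.0)] / 26275 = -0.006470
|∇h| = √(0.006280² + -0.006470²) = 0.009017
Seepage velocity v = K·i/n = 1.4 × 0.009017 / 0.15 = 0.08416 m/day.
t = 300 / 0.08416 = 3565 days = 9.76 years.

9.8 years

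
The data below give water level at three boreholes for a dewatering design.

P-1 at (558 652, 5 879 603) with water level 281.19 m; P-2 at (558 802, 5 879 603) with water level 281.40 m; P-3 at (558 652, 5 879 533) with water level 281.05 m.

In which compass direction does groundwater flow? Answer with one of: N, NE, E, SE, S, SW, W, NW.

SW

∂h/∂x = (281.40 − 281.19) / (558802 − 558652) = +0.001400
∂h/∂y = (281.05 − 281.19) / (5879533 − 5879603) = +0.002000
Flow = −∇h = (-0.001400 east, -0.002000 north), which points southwest.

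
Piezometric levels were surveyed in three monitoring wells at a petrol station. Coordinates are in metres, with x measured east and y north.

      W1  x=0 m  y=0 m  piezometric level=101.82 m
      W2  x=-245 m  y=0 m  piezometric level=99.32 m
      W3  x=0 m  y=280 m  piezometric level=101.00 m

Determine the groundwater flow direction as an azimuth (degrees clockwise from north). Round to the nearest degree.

286°

∂h/∂x = (99.32 − 101.82) / (-245 − 0) = +0.01020
∂h/∂y = (101.00 − 101.82) / (280 − 0) = -0.002929
Flow direction (−∇h) has components (-0.01020 E, +0.002929 N).
Azimuth = atan2(E, N) = atan2(-0.01020, +0.002929) = 286.0° ≈ 286°.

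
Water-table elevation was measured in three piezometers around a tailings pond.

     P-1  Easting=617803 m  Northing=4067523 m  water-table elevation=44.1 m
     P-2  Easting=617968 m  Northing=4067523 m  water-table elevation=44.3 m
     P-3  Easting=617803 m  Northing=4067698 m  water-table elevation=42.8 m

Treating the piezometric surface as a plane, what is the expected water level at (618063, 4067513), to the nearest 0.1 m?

44.5 m

∂h/∂x = (44.3 − 44.1) / (617968 − 617803) = +0.001212
∂h/∂y = (42.8 − 44.1) / (4067698 − 4067523) = -0.007429
h(618063, 4067513) = 44.1 + (+0.001212)·(260) + (-0.007429)·(-10) = 44.1 +0.315 +0.074 = 44.489 m.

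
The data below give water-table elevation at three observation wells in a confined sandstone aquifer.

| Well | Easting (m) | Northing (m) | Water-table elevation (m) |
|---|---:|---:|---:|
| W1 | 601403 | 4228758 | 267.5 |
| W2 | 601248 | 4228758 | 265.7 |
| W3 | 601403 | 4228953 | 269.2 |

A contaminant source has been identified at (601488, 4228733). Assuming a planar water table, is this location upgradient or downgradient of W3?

downgradient

∂h/∂x = (265.7 − 267.5) / (601248 − 601403) = +0.01161
∂h/∂y = (269.2 − 267.5) / (4228953 − 4228758) = +0.008718
Head at (601488, 4228733) = 267.5 + (+0.01161)·(85) + (+0.008718)·(-25) = 268.27 m.
That is lower than the 269.2 m at W3, so the point is downgradient.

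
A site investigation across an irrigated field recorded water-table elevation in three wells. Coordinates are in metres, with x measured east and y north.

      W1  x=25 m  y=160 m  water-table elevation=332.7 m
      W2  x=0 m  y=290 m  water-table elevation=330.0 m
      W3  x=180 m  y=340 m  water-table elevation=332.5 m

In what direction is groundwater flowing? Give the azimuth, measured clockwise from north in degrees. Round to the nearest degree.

Three-point gradient (reference W1): Δ to W2 = (-25, 130, -2.7), Δ to W3 = (155, 180, -0.2).
∂h/∂x = +0.01866, ∂h/∂y = -0.01718 (det = -24650).
Flow direction (−∇h) has components (-0.01866 E, +0.01718 N).
Azimuth = atan2(E, N) = atan2(-0.01866, +0.01718) = 312.6° ≈ 313°.

313°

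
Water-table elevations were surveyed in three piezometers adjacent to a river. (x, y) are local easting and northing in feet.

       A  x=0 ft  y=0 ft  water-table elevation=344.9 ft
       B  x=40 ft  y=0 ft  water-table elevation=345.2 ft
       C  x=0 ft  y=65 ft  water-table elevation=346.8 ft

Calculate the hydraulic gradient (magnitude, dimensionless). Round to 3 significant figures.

0.0302

∂h/∂x = (345.2 − 344.9) / (40 − 0) = +0.007500
∂h/∂y = (346.8 − 344.9) / (65 − 0) = +0.02923
|∇h| = √(0.007500² + 0.02923²) = 0.03018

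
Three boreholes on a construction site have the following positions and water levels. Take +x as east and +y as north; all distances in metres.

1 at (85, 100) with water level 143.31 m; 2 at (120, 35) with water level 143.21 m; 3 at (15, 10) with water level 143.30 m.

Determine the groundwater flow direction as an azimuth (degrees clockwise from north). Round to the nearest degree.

131°

Differences from 1: to 2 (Δx, Δy, Δh) = (35, -65, -0.10); to 3 = (-70, -90, -0.01).
Determinant of the coordinate differences = 35·(-90) − (-70)·(-65) = -7700.
∂h/∂x = [(-0.10)·(-90) − (-0.01)·(-65)] / -7700 = -0.001084
∂h/∂y = [35·(-0.01) − (-70)·(-0.10)] / -7700 = +0.0009545
Flow direction (−∇h) has components (+0.001084 E, -0.0009545 N).
Azimuth = atan2(E, N) = atan2(+0.001084, -0.0009545) = 131.4° ≈ 131°.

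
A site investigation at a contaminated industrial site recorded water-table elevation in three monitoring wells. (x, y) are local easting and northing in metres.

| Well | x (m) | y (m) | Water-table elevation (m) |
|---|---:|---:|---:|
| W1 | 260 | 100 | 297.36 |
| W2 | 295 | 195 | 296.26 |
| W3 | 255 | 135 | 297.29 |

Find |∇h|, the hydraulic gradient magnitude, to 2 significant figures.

0.019

With h = a·x + b·y + c and W1 as origin, the differences give:
  35·a + 95·b = -1.10
  (-5)·a + 35·b = -0.07
Eliminate b (×35 and ×95, subtract): 1700·a = -31.850 → a = ∂h/∂x = -0.01874
Back-substitute: b = ∂h/∂y = -0.004676.
|∇h| = √(-0.01874² + -0.004676²) = 0.01931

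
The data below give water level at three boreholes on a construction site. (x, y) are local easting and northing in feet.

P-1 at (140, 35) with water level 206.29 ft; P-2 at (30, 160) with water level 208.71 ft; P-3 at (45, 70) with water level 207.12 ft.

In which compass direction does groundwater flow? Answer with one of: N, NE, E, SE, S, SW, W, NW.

Three-point gradient (reference P-1): Δ to P-2 = (-110, 125, +2.42), Δ to P-3 = (-95, 35, +0.83).
∂h/∂x = -0.002374, ∂h/∂y = +0.01727 (det = 8025).
Flow = −∇h = (+0.002374 east, -0.01727 north), which points south.

S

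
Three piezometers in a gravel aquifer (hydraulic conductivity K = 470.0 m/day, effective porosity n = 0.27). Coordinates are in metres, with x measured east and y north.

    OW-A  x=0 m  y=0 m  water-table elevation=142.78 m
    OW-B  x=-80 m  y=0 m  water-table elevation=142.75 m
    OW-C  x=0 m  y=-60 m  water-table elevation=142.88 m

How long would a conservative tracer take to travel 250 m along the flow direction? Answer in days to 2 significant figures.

∂h/∂x = (142.75 − 142.78) / (-80 − 0) = +0.0003750
∂h/∂y = (142.88 − 142.78) / (-60 − 0) = -0.001667
|∇h| = √(0.0003750² + -0.001667²) = 0.001709
Seepage velocity v = K·i/n = 470.0 × 0.001709 / 0.27 = 2.975 m/day.
t = 250 / 2.975 = 84.03 days.

84 days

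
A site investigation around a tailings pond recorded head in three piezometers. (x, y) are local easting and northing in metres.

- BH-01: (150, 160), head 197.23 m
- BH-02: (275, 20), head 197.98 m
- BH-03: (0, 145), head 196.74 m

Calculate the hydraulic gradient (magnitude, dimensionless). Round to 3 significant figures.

With h = a·x + b·y + c and BH-01 as origin, the differences give:
  125·a + (-140)·b = +0.75
  (-150)·a + (-15)·b = -0.49
Eliminate b (×(-15) and ×(-140), subtract): -22875·a = -79.850 → a = ∂h/∂x = +0.003491
Back-substitute: b = ∂h/∂y = -0.002240.
|∇h| = √(0.003491² + -0.002240²) = 0.004148

0.00415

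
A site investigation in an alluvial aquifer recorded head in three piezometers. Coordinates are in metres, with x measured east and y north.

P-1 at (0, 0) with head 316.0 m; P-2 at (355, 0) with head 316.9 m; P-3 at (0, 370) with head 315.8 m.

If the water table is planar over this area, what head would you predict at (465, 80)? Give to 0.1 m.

∂h/∂x = (316.9 − 316.0) / (355 − 0) = +0.002535
∂h/∂y = (315.8 − 316.0) / (370 − 0) = -0.0005405
h(465, 80) = 316.0 + (+0.002535)·(465) + (-0.0005405)·(80) = 316.0 +1.179 -0.043 = 317.136 m.

317.1 m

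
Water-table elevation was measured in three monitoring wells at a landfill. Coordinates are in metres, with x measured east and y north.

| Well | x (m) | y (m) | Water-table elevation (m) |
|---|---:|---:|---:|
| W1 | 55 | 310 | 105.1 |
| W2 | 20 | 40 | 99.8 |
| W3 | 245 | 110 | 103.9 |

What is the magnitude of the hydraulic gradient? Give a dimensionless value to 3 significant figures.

0.0220

With h = a·x + b·y + c and W1 as origin, the differences give:
  (-35)·a + (-270)·b = -5.3
  190·a + (-200)·b = -1.2
Eliminate b (×(-200) and ×(-270), subtract): 58300·a = 736.00 → a = ∂h/∂x = +0.01262
Back-substitute: b = ∂h/∂y = +0.01799.
|∇h| = √(0.01262² + 0.01799²) = 0.02198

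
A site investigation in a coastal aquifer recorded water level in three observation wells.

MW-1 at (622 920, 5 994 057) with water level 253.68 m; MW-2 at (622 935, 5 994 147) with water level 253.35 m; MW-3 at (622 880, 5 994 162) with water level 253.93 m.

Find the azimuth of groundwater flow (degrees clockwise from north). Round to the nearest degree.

Taking MW-1 as reference: MW-2−MW-1 = (15, 90, -0.33); MW-3−MW-1 = (-40, 105, +0.25).
Determinant of the coordinate differences = 15·105 − (-40)·90 = 5175.
∂h/∂x = [(-0.33)·105 − (+0.25)·90] / 5175 = -0.01104
∂h/∂y = [15·(+0.25) − (-40)·(-0.33)] / 5175 = -0.001826
Flow direction (−∇h) has components (+0.01104 E, +0.001826 N).
Azimuth = atan2(E, N) = atan2(+0.01104, +0.001826) = 80.6° ≈ 081°.

081°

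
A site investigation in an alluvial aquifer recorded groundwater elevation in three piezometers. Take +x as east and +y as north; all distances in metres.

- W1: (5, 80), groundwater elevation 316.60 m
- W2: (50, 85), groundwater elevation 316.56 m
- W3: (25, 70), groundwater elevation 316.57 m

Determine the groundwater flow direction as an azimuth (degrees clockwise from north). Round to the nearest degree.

135°

Taking W1 as reference: W2−W1 = (45, 5, -0.04); W3−W1 = (20, -10, -0.03).
Determinant of the coordinate differences = 45·(-10) − 20·5 = -550.
∂h/∂x = [(-0.04)·(-10) − (-0.03)·5] / -550 = -0.001000
∂h/∂y = [45·(-0.03) − 20·(-0.04)] / -550 = +0.001000
Flow direction (−∇h) has components (+0.001000 E, -0.001000 N).
Azimuth = atan2(E, N) = atan2(+0.001000, -0.001000) = 135.0° ≈ 135°.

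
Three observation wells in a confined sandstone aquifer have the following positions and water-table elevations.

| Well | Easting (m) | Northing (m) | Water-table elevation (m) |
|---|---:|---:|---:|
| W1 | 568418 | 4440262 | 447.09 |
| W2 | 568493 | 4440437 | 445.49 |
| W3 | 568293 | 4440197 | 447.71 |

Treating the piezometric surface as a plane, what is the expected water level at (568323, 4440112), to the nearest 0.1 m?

Taking W1 as reference: W2−W1 = (75, 175, -1.60); W3−W1 = (-125, -65, +0.62).
Determinant of the coordinate differences = 75·(-65) − (-125)·175 = 17000.
∂h/∂x = [(-1.60)·(-65) − (+0.62)·175] / 17000 = -0.0002647
∂h/∂y = [75·(+0.62) − (-125)·(-1.60)] / 17000 = -0.009029
h(568323, 4440112) = 447.09 + (-0.0002647)·(-95) + (-0.009029)·(-150) = 447.09 +0.025 +1.354 = 448.470 m.

448.5 m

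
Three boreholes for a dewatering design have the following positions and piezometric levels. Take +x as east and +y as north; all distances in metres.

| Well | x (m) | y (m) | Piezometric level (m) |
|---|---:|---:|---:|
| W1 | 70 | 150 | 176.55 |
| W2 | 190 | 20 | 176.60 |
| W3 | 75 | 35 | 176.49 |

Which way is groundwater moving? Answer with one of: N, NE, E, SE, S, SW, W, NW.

SW

With h = a·x + b·y + c and W1 as origin, the differences give:
  120·a + (-130)·b = +0.05
  5·a + (-115)·b = -0.06
Eliminate b (×(-115) and ×(-130), subtract): -13150·a = -13.550 → a = ∂h/∂x = +0.001030
Back-substitute: b = ∂h/∂y = +0.0005665.
Flow = −∇h = (-0.001030 east, -0.0005665 north), which points southwest.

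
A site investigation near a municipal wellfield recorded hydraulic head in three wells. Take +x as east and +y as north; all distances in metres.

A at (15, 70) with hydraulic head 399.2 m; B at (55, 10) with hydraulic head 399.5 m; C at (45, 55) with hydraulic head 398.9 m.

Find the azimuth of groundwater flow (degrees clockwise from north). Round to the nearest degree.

With h = a·x + b·y + c and A as origin, the differences give:
  40·a + (-60)·b = +0.3
  30·a + (-15)·b = -0.3
Eliminate b (×(-15) and ×(-60), subtract): 1200·a = -22.50 → a = ∂h/∂x = -0.01875
Back-substitute: b = ∂h/∂y = -0.01750.
Flow direction (−∇h) has components (+0.01875 E, +0.01750 N).
Azimuth = atan2(E, N) = atan2(+0.01875, +0.01750) = 47.0° ≈ 047°.

047°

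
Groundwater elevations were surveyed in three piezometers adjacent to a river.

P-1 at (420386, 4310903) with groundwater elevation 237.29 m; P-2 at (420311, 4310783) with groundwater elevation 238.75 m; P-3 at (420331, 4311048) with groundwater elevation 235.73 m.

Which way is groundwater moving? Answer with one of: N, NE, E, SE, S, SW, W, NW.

Three-point gradient (reference P-1): Δ to P-2 = (-75, -120, +1.46), Δ to P-3 = (-55, 145, -1.56).
∂h/∂x = -0.001402, ∂h/∂y = -0.01129 (det = -17475).
Flow = −∇h = (+0.001402 east, +0.01129 north), which points north.

N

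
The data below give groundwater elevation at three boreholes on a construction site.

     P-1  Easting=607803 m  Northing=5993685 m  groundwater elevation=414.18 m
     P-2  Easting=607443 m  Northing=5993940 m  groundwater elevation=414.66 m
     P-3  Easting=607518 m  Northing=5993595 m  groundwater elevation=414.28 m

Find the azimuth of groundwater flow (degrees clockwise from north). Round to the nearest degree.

Taking P-1 as reference: P-2−P-1 = (-360, 255, +0.48); P-3−P-1 = (-285, -90, +0.10).
Solve a·Δx + b·Δy = Δh: det = (-360)·(-90) − (-285)·255 = 105075.
∂h/∂x = [(+0.48)·(-90) − (+0.10)·255] / 105075 = -0.0006538
∂h/∂y = [(-360)·(+0.10) − (-285)·(+0.48)] / 105075 = +0.0009593
Flow direction (−∇h) has components (+0.0006538 E, -0.0009593 N).
Azimuth = atan2(E, N) = atan2(+0.0006538, -0.0009593) = 145.7° ≈ 146°.

146°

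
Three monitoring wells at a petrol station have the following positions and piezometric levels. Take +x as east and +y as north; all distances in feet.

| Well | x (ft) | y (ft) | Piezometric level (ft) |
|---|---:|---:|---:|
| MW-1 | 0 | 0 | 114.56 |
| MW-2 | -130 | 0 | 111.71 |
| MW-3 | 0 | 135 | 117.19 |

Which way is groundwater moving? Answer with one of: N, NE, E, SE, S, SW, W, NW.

SW

∂h/∂x = (111.71 − 114.56) / (-130 − 0) = +0.02192
∂h/∂y = (117.19 − 114.56) / (135 − 0) = +0.01948
Flow = −∇h = (-0.02192 east, -0.01948 north), which points southwest.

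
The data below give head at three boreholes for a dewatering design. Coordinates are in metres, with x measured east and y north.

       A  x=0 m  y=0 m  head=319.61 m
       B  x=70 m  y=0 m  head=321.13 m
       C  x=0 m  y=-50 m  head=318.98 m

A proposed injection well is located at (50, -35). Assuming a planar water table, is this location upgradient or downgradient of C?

upgradient

∂h/∂x = (321.13 − 319.61) / (70 − 0) = +0.02171
∂h/∂y = (318.98 − 319.61) / (-50 − 0) = +0.01260
Head at (50, -35) = 319.61 + (+0.02171)·(50) + (+0.01260)·(-35) = 320.25 m.
That is higher than the 318.98 m at C, so the point is upgradient.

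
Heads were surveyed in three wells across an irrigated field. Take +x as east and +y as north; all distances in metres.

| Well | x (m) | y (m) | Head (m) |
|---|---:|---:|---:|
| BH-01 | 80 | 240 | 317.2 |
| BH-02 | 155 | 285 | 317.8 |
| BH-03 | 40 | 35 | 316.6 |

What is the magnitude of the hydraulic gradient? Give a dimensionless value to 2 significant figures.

With h = a·x + b·y + c and BH-01 as origin, the differences give:
  75·a + 45·b = +0.6
  (-40)·a + (-205)·b = -0.6
Eliminate b (×(-205) and ×45, subtract): -13575·a = -96.00 → a = ∂h/∂x = +0.007072
Back-substitute: b = ∂h/∂y = +0.001547.
|∇h| = √(0.007072² + 0.001547²) = 0.007239

0.0072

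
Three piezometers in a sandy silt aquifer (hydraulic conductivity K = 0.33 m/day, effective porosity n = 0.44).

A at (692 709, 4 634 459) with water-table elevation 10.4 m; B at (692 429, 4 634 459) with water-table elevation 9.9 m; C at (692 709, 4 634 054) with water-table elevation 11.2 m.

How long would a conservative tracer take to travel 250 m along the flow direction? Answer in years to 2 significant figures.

340 years

∂h/∂x = (9.9 − 10.4) / (692429 − 692709) = +0.001786
∂h/∂y = (11.2 − 10.4) / (4634054 − 4634459) = -0.001975
|∇h| = √(0.001786² + -0.001975²) = 0.002663
Seepage velocity v = K·i/n = 0.33 × 0.002663 / 0.44 = 0.001997 m/day.
t = 250 / 0.001997 = 1.252e+05 days = 343 years.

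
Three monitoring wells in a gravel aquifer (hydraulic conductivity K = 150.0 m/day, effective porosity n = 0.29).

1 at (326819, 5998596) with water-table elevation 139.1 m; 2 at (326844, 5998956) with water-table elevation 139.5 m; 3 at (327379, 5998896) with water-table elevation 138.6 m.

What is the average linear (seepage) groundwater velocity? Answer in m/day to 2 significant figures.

Taking 1 as reference: 2−1 = (25, 360, +0.4); 3−1 = (560, 300, -0.5).
Determinant of the coordinate differences = 25·300 − 560·360 = -194100.
∂h/∂x = [(+0.4)·300 − (-0.5)·360] / -194100 = -0.001546
∂h/∂y = [25·(-0.5) − 560·(+0.4)] / -194100 = +0.001218
|∇h| = √(-0.001546² + 0.001218²) = 0.001968
Seepage velocity v = K·i/n = 150.0 × 0.001968 / 0.29 = 1.018 m/day.

1.0 m/day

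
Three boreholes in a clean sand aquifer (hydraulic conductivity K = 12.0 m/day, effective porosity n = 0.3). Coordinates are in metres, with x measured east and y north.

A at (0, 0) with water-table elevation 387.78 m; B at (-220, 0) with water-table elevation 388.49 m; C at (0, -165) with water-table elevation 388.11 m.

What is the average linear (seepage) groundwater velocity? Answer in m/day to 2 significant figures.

0.15 m/day

∂h/∂x = (388.49 − 387.78) / (-220 − 0) = -0.003227
∂h/∂y = (388.11 − 387.78) / (-165 − 0) = -0.002000
|∇h| = √(-0.003227² + -0.002000²) = 0.003797
Seepage velocity v = K·i/n = 12.0 × 0.003797 / 0.3 = 0.1519 m/day.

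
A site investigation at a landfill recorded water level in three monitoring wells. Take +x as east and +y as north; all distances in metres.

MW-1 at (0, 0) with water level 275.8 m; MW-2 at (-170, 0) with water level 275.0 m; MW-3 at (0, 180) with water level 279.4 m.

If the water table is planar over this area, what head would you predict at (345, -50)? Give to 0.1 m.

∂h/∂x = (275.0 − 275.8) / (-170 − 0) = +0.004706
∂h/∂y = (279.4 − 275.8) / (180 − 0) = +0.02000
h(345, -50) = 275.8 + (+0.004706)·(345) + (+0.02000)·(-50) = 275.8 +1.624 -1.000 = 276.424 m.

276.4 m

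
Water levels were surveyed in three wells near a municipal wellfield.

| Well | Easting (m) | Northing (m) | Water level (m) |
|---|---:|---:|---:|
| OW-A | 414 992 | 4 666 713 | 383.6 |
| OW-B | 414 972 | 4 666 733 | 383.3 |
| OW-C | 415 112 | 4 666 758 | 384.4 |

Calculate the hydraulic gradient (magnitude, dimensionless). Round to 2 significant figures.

Three-point gradient (reference OW-A): Δ to OW-B = (-20, 20, -0.3), Δ to OW-C = (120, 45, +0.8).
∂h/∂x = +0.008939, ∂h/∂y = -0.006061 (det = -3300).
|∇h| = √(0.008939² + -0.006061²) = 0.0108

0.011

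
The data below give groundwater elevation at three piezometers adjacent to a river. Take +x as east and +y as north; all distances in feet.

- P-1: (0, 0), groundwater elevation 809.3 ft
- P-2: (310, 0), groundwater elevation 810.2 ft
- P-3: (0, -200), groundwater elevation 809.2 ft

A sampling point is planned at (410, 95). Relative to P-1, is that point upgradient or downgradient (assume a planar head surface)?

upgradient

∂h/∂x = (810.2 − 809.3) / (310 − 0) = +0.002903
∂h/∂y = (809.2 − 809.3) / (-200 − 0) = +0.0005000
Head at (410, 95) = 809.3 + (+0.002903)·(410) + (+0.0005000)·(95) = 810.54 ft.
That is higher than the 809.3 ft at P-1, so the point is upgradient.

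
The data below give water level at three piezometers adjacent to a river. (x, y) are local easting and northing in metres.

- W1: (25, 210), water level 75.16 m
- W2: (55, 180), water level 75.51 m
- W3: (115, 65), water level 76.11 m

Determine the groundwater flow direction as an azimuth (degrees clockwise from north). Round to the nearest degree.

262°

Differences from W1: to W2 (Δx, Δy, Δh) = (30, -30, +0.35); to W3 = (90, -145, +0.95).
Solve a·Δx + b·Δy = Δh: det = 30·(-145) − 90·(-30) = -1650.
∂h/∂x = [(+0.35)·(-145) − (+0.95)·(-30)] / -1650 = +0.01348
∂h/∂y = [30·(+0.95) − 90·(+0.35)] / -1650 = +0.001818
Flow direction (−∇h) has components (-0.01348 E, -0.001818 N).
Azimuth = atan2(E, N) = atan2(-0.01348, -0.001818) = 262.3° ≈ 262°.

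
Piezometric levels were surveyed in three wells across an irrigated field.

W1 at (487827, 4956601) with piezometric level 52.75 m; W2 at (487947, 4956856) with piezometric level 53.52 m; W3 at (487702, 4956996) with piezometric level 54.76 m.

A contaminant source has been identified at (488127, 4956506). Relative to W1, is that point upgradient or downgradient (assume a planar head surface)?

downgradient

Differences from W1: to W2 (Δx, Δy, Δh) = (120, 255, +0.77); to W3 = (-125, 395, +2.01).
Determinant of the coordinate differences = 120·395 − (-125)·255 = 79275.
∂h/∂x = [(+0.77)·395 − (+2.01)·255] / 79275 = -0.002629
∂h/∂y = [120·(+2.01) − (-125)·(+0.77)] / 79275 = +0.004257
Head at (488127, 4956506) = 52.75 + (-0.002629)·(300) + (+0.004257)·(-95) = 51.56 m.
That is lower than the 52.75 m at W1, so the point is downgradient.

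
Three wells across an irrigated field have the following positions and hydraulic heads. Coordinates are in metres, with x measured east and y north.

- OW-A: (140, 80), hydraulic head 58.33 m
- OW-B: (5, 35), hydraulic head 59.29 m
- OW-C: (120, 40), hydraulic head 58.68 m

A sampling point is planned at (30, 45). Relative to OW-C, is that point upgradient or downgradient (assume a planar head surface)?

Three-point gradient (reference OW-A): Δ to OW-B = (-135, -45, +0.96), Δ to OW-C = (-20, -40, +0.35).
∂h/∂x = -0.005033, ∂h/∂y = -0.006233 (det = 4500).
Head at (30, 45) = 58.33 + (-0.005033)·(-110) + (-0.006233)·(-35) = 59.10 m.
That is higher than the 58.68 m at OW-C, so the point is upgradient.

upgradient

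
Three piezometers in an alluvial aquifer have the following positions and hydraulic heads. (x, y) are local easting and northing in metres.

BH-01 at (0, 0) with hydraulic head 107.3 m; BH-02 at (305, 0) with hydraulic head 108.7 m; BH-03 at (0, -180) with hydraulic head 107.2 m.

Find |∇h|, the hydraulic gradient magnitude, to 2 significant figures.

0.0046

∂h/∂x = (108.7 − 107.3) / (305 − 0) = +0.004590
∂h/∂y = (107.2 − 107.3) / (-180 − 0) = +0.0005556
|∇h| = √(0.004590² + 0.0005556²) = 0.004624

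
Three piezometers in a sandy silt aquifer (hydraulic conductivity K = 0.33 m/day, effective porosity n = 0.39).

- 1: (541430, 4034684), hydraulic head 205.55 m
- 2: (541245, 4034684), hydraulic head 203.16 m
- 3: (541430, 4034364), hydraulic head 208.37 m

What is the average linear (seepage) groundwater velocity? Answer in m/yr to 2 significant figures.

∂h/∂x = (203.16 − 205.55) / (541245 − 541430) = +0.01292
∂h/∂y = (208.37 − 205.55) / (4034364 − 4034684) = -0.008812
|∇h| = √(0.01292² + -0.008812²) = 0.01564
Seepage velocity v = K·i/n = 0.33 × 0.01564 / 0.39 = 0.01323 m/day = 4.832 m/yr.

4.8 m/yr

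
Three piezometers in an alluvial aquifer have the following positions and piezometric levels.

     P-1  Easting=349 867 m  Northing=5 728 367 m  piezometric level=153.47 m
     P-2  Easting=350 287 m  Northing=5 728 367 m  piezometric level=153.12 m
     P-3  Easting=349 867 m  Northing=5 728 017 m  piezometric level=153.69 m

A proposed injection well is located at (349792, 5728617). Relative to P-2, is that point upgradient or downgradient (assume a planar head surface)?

∂h/∂x = (153.12 − 153.47) / (350287 − 349867) = -0.0008333
∂h/∂y = (153.69 − 153.47) / (5728017 − 5728367) = -0.0006286
Head at (349792, 5728617) = 153.47 + (-0.0008333)·(-75) + (-0.0006286)·(250) = 153.38 m.
That is higher than the 153.12 m at P-2, so the point is upgradient.

upgradient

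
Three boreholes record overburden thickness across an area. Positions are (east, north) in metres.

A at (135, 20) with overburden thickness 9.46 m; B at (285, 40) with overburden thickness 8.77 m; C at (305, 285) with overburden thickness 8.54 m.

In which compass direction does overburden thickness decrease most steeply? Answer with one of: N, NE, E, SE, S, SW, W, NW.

Differences from A: to B (Δx, Δy, Δh) = (150, 20, -0.69); to C = (170, 265, -0.92).
Solve a·Δx + b·Δy = Δd: det = 150·265 − 170·20 = 36350.
∂d/∂x = [(-0.69)·265 − (-0.92)·20] / 36350 = -0.004524
∂d/∂y = [150·(-0.92) − 170·(-0.69)] / 36350 = -0.0005695
Steepest decrease is along −∇f = (+0.004524 E, +0.0005695 N) → east.

E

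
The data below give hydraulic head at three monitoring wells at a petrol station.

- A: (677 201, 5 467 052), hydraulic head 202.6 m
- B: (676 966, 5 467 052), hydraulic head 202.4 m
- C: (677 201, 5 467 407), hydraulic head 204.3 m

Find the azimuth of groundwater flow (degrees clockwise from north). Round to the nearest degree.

∂h/∂x = (202.4 − 202.6) / (676966 − 677201) = +0.0008511
∂h/∂y = (204.3 − 202.6) / (5467407 − 5467052) = +0.004789
Flow direction (−∇h) has components (-0.0008511 E, -0.004789 N).
Azimuth = atan2(E, N) = atan2(-0.0008511, -0.004789) = 190.1° ≈ 190°.

190°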